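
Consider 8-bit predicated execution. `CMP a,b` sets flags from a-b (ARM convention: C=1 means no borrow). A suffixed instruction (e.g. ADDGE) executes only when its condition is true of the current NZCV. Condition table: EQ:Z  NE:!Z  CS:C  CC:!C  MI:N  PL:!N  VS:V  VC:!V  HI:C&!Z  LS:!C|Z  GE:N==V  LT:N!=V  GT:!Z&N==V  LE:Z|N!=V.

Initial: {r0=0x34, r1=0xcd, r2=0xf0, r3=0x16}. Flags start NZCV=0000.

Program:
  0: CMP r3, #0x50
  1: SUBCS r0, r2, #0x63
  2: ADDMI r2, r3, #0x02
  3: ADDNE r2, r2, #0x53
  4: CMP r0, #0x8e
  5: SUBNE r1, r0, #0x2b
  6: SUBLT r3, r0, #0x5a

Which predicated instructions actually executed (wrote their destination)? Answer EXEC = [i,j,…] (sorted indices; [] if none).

EXEC = [2,3,5]

[0] flags=1000 → (cmp)
[1] flags=1000 CS?F → skip
[2] flags=1000 MI?T → r2=0x18
[3] flags=1000 NE?T → r2=0x6b
[4] flags=1001 → (cmp)
[5] flags=1001 NE?T → r1=0x09
[6] flags=1001 LT?F → skip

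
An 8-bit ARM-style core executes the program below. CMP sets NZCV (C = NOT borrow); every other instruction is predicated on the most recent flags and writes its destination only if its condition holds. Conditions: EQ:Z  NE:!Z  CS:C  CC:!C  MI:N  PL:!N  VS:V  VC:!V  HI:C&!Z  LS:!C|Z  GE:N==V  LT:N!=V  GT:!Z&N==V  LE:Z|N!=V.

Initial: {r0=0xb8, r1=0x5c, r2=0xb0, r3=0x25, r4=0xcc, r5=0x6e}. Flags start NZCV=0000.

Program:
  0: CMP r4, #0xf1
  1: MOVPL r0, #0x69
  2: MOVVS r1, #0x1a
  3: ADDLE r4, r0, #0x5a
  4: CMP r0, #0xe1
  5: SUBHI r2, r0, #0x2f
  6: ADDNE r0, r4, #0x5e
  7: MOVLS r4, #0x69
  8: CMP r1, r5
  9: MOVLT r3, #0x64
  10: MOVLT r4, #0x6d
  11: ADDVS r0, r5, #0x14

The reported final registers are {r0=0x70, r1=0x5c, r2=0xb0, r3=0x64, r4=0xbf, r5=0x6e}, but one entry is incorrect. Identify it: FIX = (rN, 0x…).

0: ✓ CMP  NZCV=1000
1: · MOVPL
2: · MOVVS
3: ✓ ADDLE  r4←0x12
4: ✓ CMP  NZCV=1000
5: · SUBHI
6: ✓ ADDNE  r0←0x70
7: ✓ MOVLS  r4←0x69
8: ✓ CMP  NZCV=1000
9: ✓ MOVLT  r3←0x64
10: ✓ MOVLT  r4←0x6d
11: · ADDVS

FIX = (r4, 0x6d)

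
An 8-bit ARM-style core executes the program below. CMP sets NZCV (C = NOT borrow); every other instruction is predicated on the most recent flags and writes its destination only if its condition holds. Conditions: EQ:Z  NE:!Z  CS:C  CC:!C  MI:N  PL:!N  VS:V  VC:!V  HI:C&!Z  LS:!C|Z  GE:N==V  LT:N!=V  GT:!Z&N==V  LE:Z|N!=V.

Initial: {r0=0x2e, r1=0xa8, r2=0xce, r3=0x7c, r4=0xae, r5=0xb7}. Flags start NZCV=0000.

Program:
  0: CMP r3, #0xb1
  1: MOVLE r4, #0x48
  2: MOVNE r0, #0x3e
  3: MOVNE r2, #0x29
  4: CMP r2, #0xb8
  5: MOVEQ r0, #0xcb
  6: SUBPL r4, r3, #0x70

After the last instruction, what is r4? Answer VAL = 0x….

[0] flags=1001 → (cmp)
[1] flags=1001 LE?F → skip
[2] flags=1001 NE?T → r0=0x3e
[3] flags=1001 NE?T → r2=0x29
[4] flags=0000 → (cmp)
[5] flags=0000 EQ?F → skip
[6] flags=0000 PL?T → r4=0x0c

VAL = 0x0c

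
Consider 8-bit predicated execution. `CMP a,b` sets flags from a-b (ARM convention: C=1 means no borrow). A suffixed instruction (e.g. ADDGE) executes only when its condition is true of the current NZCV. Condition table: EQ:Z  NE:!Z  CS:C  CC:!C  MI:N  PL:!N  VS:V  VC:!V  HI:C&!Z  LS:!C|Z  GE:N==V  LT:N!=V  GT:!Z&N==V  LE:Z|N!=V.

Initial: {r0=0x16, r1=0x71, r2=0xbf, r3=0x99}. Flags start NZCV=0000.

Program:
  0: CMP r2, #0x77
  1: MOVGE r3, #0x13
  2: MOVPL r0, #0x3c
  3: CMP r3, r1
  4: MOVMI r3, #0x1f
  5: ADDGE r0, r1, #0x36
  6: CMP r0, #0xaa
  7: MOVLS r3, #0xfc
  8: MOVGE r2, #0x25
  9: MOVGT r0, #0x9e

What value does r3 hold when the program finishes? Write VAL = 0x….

VAL = 0xfc

[0] flags=0011 → (cmp)
[1] flags=0011 GE?F → skip
[2] flags=0011 PL?T → r0=0x3c
[3] flags=0011 → (cmp)
[4] flags=0011 MI?F → skip
[5] flags=0011 GE?F → skip
[6] flags=1001 → (cmp)
[7] flags=1001 LS?T → r3=0xfc
[8] flags=1001 GE?T → r2=0x25
[9] flags=1001 GT?T → r0=0x9e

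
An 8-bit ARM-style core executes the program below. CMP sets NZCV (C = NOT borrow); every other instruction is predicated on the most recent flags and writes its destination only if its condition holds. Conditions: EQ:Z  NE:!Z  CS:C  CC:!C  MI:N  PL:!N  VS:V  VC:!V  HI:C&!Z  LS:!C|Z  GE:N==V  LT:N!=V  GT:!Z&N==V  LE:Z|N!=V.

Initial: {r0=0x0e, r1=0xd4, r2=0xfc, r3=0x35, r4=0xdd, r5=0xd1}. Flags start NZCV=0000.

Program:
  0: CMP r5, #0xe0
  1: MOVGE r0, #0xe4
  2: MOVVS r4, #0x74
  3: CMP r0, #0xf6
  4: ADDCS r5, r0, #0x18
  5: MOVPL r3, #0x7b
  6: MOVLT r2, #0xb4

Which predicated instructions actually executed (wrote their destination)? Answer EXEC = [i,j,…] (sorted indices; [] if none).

EXEC = [5]

[0] flags=1000 → (cmp)
[1] flags=1000 GE?F → skip
[2] flags=1000 VS?F → skip
[3] flags=0000 → (cmp)
[4] flags=0000 CS?F → skip
[5] flags=0000 PL?T → r3=0x7b
[6] flags=0000 LT?F → skip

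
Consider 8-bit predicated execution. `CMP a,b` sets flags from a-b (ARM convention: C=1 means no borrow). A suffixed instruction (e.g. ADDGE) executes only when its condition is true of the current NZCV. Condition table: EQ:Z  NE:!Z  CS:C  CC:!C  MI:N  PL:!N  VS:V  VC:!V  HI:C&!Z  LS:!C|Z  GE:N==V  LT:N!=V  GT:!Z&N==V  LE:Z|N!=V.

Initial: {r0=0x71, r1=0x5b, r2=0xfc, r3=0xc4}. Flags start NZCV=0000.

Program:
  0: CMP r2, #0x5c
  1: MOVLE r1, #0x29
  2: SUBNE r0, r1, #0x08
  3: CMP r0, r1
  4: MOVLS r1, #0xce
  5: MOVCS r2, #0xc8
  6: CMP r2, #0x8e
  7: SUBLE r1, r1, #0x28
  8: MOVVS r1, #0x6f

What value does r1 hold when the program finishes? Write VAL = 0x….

[0] flags=1010 → (cmp)
[1] flags=1010 LE?T → r1=0x29
[2] flags=1010 NE?T → r0=0x21
[3] flags=1000 → (cmp)
[4] flags=1000 LS?T → r1=0xce
[5] flags=1000 CS?F → skip
[6] flags=0010 → (cmp)
[7] flags=0010 LE?F → skip
[8] flags=0010 VS?F → skip

VAL = 0xce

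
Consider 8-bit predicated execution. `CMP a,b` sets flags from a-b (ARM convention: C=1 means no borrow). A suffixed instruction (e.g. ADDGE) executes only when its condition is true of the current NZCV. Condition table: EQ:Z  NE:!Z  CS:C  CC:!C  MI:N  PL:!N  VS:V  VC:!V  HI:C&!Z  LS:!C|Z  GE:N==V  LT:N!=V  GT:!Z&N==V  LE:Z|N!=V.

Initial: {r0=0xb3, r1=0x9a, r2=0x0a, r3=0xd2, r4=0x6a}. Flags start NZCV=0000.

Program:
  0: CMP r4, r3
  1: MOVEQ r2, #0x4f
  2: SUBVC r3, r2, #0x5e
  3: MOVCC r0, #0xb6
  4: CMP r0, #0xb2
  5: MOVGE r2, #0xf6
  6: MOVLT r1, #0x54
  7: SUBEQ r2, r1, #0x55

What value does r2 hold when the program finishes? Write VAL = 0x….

[0] flags=1001 → (cmp)
[1] flags=1001 EQ?F → skip
[2] flags=1001 VC?F → skip
[3] flags=1001 CC?T → r0=0xb6
[4] flags=0010 → (cmp)
[5] flags=0010 GE?T → r2=0xf6
[6] flags=0010 LT?F → skip
[7] flags=0010 EQ?F → skip

VAL = 0xf6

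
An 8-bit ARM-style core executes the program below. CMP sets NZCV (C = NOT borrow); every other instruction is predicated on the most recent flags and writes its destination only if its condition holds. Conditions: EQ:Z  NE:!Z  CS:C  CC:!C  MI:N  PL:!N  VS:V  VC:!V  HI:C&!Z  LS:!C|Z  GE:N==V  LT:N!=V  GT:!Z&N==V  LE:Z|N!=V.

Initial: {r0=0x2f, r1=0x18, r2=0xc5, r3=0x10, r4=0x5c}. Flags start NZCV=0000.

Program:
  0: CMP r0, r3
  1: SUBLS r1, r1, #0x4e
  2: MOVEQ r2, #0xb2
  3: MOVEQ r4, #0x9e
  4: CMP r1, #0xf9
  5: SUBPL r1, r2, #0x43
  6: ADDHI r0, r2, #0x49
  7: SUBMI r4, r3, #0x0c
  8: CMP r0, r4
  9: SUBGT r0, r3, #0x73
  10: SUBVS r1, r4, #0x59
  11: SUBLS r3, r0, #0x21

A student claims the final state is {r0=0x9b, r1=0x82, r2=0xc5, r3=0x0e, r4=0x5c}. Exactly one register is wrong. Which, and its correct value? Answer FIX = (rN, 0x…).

FIX = (r0, 0x2f)

[0] flags=0010 → (cmp)
[1] flags=0010 LS?F → skip
[2] flags=0010 EQ?F → skip
[3] flags=0010 EQ?F → skip
[4] flags=0000 → (cmp)
[5] flags=0000 PL?T → r1=0x82
[6] flags=0000 HI?F → skip
[7] flags=0000 MI?F → skip
[8] flags=1000 → (cmp)
[9] flags=1000 GT?F → skip
[10] flags=1000 VS?F → skip
[11] flags=1000 LS?T → r3=0x0e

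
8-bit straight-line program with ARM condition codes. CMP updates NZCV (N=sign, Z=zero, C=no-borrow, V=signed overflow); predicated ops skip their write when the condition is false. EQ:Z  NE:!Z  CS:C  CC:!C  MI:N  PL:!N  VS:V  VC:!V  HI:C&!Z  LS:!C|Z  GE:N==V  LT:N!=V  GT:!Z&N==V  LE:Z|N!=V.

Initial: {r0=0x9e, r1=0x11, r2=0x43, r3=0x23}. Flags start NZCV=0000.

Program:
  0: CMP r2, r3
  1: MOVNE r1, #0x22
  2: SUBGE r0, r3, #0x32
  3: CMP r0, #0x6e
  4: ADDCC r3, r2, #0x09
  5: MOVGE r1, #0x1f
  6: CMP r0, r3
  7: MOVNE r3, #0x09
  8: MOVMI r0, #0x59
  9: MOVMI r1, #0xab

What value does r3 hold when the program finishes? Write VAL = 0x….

0: ✓ CMP  NZCV=0010
1: ✓ MOVNE  r1←0x22
2: ✓ SUBGE  r0←0xf1
3: ✓ CMP  NZCV=1010
4: · ADDCC
5: · MOVGE
6: ✓ CMP  NZCV=1010
7: ✓ MOVNE  r3←0x09
8: ✓ MOVMI  r0←0x59
9: ✓ MOVMI  r1←0xab

VAL = 0x09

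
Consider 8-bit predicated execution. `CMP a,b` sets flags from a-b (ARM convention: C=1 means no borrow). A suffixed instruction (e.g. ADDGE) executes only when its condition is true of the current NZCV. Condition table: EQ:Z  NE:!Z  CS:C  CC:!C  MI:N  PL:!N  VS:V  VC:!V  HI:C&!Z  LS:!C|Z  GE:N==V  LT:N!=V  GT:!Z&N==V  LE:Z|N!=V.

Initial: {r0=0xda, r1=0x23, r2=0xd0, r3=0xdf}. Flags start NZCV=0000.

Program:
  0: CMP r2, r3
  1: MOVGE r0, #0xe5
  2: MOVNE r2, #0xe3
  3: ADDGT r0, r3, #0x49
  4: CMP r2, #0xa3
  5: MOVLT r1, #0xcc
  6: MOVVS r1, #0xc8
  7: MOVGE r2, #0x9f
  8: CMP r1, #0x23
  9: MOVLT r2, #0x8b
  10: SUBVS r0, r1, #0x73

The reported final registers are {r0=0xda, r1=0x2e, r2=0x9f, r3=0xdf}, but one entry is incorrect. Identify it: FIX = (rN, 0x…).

[0] flags=1000 → (cmp)
[1] flags=1000 GE?F → skip
[2] flags=1000 NE?T → r2=0xe3
[3] flags=1000 GT?F → skip
[4] flags=0010 → (cmp)
[5] flags=0010 LT?F → skip
[6] flags=0010 VS?F → skip
[7] flags=0010 GE?T → r2=0x9f
[8] flags=0110 → (cmp)
[9] flags=0110 LT?F → skip
[10] flags=0110 VS?F → skip

FIX = (r1, 0x23)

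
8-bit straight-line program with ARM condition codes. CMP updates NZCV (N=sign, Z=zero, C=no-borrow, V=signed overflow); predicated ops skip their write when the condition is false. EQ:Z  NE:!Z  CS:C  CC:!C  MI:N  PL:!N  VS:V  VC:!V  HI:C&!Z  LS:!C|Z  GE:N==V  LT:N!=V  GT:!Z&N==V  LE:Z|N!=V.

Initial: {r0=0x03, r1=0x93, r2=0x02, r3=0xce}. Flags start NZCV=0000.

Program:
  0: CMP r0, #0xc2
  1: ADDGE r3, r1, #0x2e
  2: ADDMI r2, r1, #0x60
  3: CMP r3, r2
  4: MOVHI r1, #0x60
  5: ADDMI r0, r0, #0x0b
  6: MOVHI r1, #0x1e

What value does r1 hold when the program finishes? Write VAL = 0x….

VAL = 0x1e

[0] flags=0000 → (cmp)
[1] flags=0000 GE?T → r3=0xc1
[2] flags=0000 MI?F → skip
[3] flags=1010 → (cmp)
[4] flags=1010 HI?T → r1=0x60
[5] flags=1010 MI?T → r0=0x0e
[6] flags=1010 HI?T → r1=0x1e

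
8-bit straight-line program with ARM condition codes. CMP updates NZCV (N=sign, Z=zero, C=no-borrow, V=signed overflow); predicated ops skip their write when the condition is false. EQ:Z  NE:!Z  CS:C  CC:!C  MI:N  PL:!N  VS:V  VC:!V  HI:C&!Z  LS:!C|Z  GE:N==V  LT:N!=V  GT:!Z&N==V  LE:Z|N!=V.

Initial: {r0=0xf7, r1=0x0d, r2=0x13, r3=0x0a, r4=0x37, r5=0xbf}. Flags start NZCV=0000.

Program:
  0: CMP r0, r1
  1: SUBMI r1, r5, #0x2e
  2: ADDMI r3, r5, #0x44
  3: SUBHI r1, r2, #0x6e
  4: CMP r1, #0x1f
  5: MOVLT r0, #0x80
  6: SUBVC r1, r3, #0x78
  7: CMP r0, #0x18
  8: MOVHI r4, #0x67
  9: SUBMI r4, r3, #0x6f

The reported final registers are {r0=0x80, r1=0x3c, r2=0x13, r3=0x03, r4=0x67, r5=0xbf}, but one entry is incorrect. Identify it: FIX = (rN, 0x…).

FIX = (r1, 0x8b)

[0] flags=1010 → (cmp)
[1] flags=1010 MI?T → r1=0x91
[2] flags=1010 MI?T → r3=0x03
[3] flags=1010 HI?T → r1=0xa5
[4] flags=1010 → (cmp)
[5] flags=1010 LT?T → r0=0x80
[6] flags=1010 VC?T → r1=0x8b
[7] flags=0011 → (cmp)
[8] flags=0011 HI?T → r4=0x67
[9] flags=0011 MI?F → skip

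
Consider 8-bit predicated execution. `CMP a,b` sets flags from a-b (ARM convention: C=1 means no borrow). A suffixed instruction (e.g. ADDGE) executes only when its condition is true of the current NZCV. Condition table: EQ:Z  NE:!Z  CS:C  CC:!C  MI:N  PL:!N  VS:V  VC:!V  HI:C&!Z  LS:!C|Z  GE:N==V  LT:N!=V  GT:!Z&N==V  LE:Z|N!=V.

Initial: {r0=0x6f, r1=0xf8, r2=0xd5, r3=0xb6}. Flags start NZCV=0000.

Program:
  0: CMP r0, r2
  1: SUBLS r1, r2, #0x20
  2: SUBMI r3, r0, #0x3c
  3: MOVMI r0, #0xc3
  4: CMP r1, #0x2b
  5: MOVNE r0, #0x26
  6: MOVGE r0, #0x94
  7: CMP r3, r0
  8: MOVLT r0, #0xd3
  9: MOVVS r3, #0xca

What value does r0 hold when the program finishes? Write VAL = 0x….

VAL = 0x26

[0] flags=1001 → (cmp)
[1] flags=1001 LS?T → r1=0xb5
[2] flags=1001 MI?T → r3=0x33
[3] flags=1001 MI?T → r0=0xc3
[4] flags=1010 → (cmp)
[5] flags=1010 NE?T → r0=0x26
[6] flags=1010 GE?F → skip
[7] flags=0010 → (cmp)
[8] flags=0010 LT?F → skip
[9] flags=0010 VS?F → skip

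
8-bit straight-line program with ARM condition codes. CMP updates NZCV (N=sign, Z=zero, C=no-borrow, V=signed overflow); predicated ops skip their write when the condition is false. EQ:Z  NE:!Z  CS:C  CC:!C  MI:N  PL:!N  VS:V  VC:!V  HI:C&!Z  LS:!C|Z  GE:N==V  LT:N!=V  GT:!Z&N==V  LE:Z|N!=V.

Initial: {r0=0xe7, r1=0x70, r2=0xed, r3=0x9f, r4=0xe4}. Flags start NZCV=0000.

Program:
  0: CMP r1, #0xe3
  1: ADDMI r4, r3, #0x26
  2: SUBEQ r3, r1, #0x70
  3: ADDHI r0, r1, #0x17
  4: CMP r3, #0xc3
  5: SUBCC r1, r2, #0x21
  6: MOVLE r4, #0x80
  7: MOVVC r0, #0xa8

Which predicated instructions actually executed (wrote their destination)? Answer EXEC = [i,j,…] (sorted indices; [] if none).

[0] flags=1001 → (cmp)
[1] flags=1001 MI?T → r4=0xc5
[2] flags=1001 EQ?F → skip
[3] flags=1001 HI?F → skip
[4] flags=1000 → (cmp)
[5] flags=1000 CC?T → r1=0xcc
[6] flags=1000 LE?T → r4=0x80
[7] flags=1000 VC?T → r0=0xa8

EXEC = [1,5,6,7]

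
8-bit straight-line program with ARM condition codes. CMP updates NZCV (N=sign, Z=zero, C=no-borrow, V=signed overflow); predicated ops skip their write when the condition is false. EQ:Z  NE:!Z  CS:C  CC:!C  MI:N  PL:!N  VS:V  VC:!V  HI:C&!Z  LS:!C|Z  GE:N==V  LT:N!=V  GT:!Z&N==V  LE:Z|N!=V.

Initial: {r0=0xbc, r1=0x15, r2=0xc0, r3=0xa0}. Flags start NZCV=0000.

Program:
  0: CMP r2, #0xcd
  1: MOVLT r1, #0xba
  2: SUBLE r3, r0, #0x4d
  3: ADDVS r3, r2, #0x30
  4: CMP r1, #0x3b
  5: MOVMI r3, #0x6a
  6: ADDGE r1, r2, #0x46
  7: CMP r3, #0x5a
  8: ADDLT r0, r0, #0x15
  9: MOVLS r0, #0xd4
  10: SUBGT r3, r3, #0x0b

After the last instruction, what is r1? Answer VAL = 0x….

VAL = 0xba

[0] flags=1000 → (cmp)
[1] flags=1000 LT?T → r1=0xba
[2] flags=1000 LE?T → r3=0x6f
[3] flags=1000 VS?F → skip
[4] flags=0011 → (cmp)
[5] flags=0011 MI?F → skip
[6] flags=0011 GE?F → skip
[7] flags=0010 → (cmp)
[8] flags=0010 LT?F → skip
[9] flags=0010 LS?F → skip
[10] flags=0010 GT?T → r3=0x64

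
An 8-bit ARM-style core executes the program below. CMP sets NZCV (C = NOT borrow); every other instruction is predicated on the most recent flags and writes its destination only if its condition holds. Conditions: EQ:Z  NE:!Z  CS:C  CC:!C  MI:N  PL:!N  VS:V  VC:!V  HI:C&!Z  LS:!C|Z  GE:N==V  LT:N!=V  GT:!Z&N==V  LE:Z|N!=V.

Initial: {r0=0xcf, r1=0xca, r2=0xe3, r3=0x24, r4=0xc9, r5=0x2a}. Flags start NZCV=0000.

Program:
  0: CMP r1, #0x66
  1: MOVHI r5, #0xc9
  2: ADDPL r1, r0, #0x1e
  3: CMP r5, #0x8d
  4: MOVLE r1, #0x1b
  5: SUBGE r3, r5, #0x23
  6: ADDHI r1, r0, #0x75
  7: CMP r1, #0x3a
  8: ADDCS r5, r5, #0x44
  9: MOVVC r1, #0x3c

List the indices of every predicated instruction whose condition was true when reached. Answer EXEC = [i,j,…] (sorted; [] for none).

[0] flags=0011 → (cmp)
[1] flags=0011 HI?T → r5=0xc9
[2] flags=0011 PL?T → r1=0xed
[3] flags=0010 → (cmp)
[4] flags=0010 LE?F → skip
[5] flags=0010 GE?T → r3=0xa6
[6] flags=0010 HI?T → r1=0x44
[7] flags=0010 → (cmp)
[8] flags=0010 CS?T → r5=0x0d
[9] flags=0010 VC?T → r1=0x3c

EXEC = [1,2,5,6,8,9]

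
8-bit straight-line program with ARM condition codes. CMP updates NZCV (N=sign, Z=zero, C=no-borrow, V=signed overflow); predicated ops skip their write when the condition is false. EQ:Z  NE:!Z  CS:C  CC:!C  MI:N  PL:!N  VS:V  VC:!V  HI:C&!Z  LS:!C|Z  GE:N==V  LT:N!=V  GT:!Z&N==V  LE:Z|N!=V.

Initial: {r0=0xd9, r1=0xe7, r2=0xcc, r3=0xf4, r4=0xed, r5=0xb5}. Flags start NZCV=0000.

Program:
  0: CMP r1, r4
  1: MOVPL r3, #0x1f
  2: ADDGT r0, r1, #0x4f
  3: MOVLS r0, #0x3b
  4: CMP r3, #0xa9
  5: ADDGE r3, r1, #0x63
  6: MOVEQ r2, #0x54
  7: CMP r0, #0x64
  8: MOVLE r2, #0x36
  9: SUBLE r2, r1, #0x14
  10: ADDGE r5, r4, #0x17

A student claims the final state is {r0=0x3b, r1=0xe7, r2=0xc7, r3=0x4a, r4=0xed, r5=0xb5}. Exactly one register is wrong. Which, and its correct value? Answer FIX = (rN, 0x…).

[0] flags=1000 → (cmp)
[1] flags=1000 PL?F → skip
[2] flags=1000 GT?F → skip
[3] flags=1000 LS?T → r0=0x3b
[4] flags=0010 → (cmp)
[5] flags=0010 GE?T → r3=0x4a
[6] flags=0010 EQ?F → skip
[7] flags=1000 → (cmp)
[8] flags=1000 LE?T → r2=0x36
[9] flags=1000 LE?T → r2=0xd3
[10] flags=1000 GE?F → skip

FIX = (r2, 0xd3)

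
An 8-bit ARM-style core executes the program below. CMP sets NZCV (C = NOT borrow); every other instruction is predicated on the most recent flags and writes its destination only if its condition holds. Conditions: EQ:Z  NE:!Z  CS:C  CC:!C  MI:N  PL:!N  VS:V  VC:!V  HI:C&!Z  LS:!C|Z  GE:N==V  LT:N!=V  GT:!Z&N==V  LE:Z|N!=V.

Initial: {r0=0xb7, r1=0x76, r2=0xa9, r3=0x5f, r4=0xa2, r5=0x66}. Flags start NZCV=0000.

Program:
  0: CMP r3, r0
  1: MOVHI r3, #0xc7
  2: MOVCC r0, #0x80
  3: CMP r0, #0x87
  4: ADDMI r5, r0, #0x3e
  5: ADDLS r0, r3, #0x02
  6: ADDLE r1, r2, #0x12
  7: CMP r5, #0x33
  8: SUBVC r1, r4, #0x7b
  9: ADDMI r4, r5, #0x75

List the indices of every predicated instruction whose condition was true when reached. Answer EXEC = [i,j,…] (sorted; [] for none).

0: ✓ CMP  NZCV=1001
1: · MOVHI
2: ✓ MOVCC  r0←0x80
3: ✓ CMP  NZCV=1000
4: ✓ ADDMI  r5←0xbe
5: ✓ ADDLS  r0←0x61
6: ✓ ADDLE  r1←0xbb
7: ✓ CMP  NZCV=1010
8: ✓ SUBVC  r1←0x27
9: ✓ ADDMI  r4←0x33

EXEC = [2,4,5,6,8,9]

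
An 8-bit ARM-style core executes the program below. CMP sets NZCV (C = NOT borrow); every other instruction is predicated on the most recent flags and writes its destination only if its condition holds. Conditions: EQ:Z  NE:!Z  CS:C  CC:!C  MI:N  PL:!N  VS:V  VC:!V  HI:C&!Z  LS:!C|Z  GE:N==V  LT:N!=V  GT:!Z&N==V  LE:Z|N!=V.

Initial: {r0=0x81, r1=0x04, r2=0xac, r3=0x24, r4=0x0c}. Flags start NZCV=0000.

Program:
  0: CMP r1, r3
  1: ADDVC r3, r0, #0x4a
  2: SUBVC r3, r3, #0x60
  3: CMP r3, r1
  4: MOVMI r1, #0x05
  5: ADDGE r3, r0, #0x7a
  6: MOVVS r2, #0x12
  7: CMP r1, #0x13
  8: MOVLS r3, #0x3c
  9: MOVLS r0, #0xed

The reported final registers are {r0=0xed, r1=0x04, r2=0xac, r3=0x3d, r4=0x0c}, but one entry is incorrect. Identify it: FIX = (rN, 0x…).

FIX = (r3, 0x3c)

0: ✓ CMP  NZCV=1000
1: ✓ ADDVC  r3←0xcb
2: ✓ SUBVC  r3←0x6b
3: ✓ CMP  NZCV=0010
4: · MOVMI
5: ✓ ADDGE  r3←0xfb
6: · MOVVS
7: ✓ CMP  NZCV=1000
8: ✓ MOVLS  r3←0x3c
9: ✓ MOVLS  r0←0xed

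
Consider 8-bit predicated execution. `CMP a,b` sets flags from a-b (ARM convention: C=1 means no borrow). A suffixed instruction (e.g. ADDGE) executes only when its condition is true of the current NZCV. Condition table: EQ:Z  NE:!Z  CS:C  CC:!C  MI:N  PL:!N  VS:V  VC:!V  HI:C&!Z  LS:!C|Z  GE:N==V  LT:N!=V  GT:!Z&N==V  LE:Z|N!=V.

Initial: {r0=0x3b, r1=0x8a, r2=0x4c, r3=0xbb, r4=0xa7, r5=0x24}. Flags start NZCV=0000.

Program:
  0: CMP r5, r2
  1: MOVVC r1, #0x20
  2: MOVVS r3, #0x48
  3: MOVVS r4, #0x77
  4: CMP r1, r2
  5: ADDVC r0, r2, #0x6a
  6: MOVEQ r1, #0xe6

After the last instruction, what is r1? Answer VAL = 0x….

VAL = 0x20

[0] flags=1000 → (cmp)
[1] flags=1000 VC?T → r1=0x20
[2] flags=1000 VS?F → skip
[3] flags=1000 VS?F → skip
[4] flags=1000 → (cmp)
[5] flags=1000 VC?T → r0=0xb6
[6] flags=1000 EQ?F → skip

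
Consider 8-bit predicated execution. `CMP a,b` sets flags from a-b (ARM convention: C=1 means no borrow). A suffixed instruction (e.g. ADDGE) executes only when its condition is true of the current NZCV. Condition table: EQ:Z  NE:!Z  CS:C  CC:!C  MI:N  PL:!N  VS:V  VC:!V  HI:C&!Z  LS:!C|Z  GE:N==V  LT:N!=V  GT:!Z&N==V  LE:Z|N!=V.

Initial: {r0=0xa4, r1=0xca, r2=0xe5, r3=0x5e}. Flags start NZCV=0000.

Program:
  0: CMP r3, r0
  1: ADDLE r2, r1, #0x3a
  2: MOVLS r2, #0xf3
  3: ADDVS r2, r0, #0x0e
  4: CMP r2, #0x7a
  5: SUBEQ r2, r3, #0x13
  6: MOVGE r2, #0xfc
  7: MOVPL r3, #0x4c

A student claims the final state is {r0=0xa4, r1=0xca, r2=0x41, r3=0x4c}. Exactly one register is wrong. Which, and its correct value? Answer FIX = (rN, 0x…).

[0] flags=1001 → (cmp)
[1] flags=1001 LE?F → skip
[2] flags=1001 LS?T → r2=0xf3
[3] flags=1001 VS?T → r2=0xb2
[4] flags=0011 → (cmp)
[5] flags=0011 EQ?F → skip
[6] flags=0011 GE?F → skip
[7] flags=0011 PL?T → r3=0x4c

FIX = (r2, 0xb2)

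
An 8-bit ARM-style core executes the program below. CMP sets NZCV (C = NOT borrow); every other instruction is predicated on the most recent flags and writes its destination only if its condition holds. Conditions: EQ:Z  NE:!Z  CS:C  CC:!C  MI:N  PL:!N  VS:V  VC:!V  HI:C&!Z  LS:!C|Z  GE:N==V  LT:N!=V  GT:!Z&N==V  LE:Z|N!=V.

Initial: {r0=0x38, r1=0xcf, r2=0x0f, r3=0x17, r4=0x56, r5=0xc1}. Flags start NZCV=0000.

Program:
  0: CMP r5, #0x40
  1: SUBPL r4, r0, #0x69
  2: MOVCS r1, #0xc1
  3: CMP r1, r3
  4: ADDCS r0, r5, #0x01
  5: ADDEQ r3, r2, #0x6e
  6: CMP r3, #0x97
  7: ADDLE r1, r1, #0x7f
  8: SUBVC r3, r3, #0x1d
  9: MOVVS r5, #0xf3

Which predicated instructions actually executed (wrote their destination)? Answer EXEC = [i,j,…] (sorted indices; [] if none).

[0] flags=1010 → (cmp)
[1] flags=1010 PL?F → skip
[2] flags=1010 CS?T → r1=0xc1
[3] flags=1010 → (cmp)
[4] flags=1010 CS?T → r0=0xc2
[5] flags=1010 EQ?F → skip
[6] flags=1001 → (cmp)
[7] flags=1001 LE?F → skip
[8] flags=1001 VC?F → skip
[9] flags=1001 VS?T → r5=0xf3

EXEC = [2,4,9]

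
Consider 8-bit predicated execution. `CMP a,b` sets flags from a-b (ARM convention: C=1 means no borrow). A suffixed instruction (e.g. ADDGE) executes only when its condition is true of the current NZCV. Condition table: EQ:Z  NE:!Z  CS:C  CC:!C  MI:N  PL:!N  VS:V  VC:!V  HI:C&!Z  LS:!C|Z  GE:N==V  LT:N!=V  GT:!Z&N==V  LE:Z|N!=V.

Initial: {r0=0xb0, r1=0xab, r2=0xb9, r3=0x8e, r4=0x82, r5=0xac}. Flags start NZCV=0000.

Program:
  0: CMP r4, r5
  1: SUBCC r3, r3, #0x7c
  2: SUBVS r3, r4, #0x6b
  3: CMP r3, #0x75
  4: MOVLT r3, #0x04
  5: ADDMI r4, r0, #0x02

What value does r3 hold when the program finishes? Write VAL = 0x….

[0] flags=1000 → (cmp)
[1] flags=1000 CC?T → r3=0x12
[2] flags=1000 VS?F → skip
[3] flags=1000 → (cmp)
[4] flags=1000 LT?T → r3=0x04
[5] flags=1000 MI?T → r4=0xb2

VAL = 0x04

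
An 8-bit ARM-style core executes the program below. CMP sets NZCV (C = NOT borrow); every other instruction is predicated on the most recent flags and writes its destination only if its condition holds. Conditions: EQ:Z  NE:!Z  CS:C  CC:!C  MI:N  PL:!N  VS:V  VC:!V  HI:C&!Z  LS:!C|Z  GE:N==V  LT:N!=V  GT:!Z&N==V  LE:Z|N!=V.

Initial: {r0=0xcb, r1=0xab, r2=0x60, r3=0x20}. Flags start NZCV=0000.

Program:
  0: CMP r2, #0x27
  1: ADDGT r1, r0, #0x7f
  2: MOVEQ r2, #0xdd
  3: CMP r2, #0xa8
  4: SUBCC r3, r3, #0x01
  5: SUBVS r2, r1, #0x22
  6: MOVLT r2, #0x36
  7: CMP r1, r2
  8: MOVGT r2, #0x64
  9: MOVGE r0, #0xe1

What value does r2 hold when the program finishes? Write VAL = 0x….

VAL = 0x64

[0] flags=0010 → (cmp)
[1] flags=0010 GT?T → r1=0x4a
[2] flags=0010 EQ?F → skip
[3] flags=1001 → (cmp)
[4] flags=1001 CC?T → r3=0x1f
[5] flags=1001 VS?T → r2=0x28
[6] flags=1001 LT?F → skip
[7] flags=0010 → (cmp)
[8] flags=0010 GT?T → r2=0x64
[9] flags=0010 GE?T → r0=0xe1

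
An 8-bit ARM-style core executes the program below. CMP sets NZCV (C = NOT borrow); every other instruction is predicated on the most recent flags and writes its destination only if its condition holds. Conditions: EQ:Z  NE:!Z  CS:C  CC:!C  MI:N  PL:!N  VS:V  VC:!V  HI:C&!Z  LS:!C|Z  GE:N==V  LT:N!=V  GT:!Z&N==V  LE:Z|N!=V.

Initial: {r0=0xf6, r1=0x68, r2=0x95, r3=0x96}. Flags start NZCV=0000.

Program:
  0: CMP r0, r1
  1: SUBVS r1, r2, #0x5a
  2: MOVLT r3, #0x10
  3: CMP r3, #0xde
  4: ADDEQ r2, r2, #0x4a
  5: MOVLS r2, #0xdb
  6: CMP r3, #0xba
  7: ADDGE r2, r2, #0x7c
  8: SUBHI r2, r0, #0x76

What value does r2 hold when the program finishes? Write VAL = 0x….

[0] flags=1010 → (cmp)
[1] flags=1010 VS?F → skip
[2] flags=1010 LT?T → r3=0x10
[3] flags=0000 → (cmp)
[4] flags=0000 EQ?F → skip
[5] flags=0000 LS?T → r2=0xdb
[6] flags=0000 → (cmp)
[7] flags=0000 GE?T → r2=0x57
[8] flags=0000 HI?F → skip

VAL = 0x57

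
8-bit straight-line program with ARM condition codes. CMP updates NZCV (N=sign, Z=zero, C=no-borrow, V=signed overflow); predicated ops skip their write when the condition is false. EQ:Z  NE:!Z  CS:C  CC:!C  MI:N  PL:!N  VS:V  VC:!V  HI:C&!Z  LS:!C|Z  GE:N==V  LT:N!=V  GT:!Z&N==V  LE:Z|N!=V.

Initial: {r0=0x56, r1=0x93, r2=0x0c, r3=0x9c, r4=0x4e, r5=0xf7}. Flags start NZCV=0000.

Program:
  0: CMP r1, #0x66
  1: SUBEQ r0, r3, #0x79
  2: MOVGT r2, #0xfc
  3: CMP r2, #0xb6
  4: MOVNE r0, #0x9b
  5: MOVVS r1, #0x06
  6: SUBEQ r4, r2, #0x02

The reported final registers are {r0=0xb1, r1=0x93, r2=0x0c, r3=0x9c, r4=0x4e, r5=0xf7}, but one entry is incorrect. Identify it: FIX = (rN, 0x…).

0: ✓ CMP  NZCV=0011
1: · SUBEQ
2: · MOVGT
3: ✓ CMP  NZCV=0000
4: ✓ MOVNE  r0←0x9b
5: · MOVVS
6: · SUBEQ

FIX = (r0, 0x9b)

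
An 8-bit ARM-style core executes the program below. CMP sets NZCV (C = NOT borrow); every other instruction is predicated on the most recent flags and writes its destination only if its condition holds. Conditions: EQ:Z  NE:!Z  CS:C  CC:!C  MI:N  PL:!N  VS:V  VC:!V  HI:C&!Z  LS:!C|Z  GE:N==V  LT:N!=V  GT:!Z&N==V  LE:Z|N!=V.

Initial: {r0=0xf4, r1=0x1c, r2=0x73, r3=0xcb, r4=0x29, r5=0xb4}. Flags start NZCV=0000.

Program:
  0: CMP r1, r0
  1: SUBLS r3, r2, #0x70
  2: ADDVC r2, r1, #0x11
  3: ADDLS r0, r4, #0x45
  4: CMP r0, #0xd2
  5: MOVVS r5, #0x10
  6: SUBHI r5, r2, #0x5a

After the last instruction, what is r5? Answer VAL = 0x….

VAL = 0x10

[0] flags=0000 → (cmp)
[1] flags=0000 LS?T → r3=0x03
[2] flags=0000 VC?T → r2=0x2d
[3] flags=0000 LS?T → r0=0x6e
[4] flags=1001 → (cmp)
[5] flags=1001 VS?T → r5=0x10
[6] flags=1001 HI?F → skip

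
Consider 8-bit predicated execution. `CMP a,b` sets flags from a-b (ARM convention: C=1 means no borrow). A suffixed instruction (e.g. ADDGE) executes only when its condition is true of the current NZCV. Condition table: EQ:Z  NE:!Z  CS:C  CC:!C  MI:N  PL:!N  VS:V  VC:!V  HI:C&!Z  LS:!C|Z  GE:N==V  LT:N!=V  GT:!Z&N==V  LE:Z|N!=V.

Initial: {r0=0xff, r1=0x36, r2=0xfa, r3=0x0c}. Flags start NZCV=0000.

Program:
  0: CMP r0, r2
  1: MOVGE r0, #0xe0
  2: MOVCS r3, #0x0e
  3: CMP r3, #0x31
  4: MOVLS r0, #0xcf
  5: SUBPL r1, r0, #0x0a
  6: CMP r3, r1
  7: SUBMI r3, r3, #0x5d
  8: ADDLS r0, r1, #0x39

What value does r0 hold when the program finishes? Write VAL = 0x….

VAL = 0x6f

0: ✓ CMP  NZCV=0010
1: ✓ MOVGE  r0←0xe0
2: ✓ MOVCS  r3←0x0e
3: ✓ CMP  NZCV=1000
4: ✓ MOVLS  r0←0xcf
5: · SUBPL
6: ✓ CMP  NZCV=1000
7: ✓ SUBMI  r3←0xb1
8: ✓ ADDLS  r0←0x6f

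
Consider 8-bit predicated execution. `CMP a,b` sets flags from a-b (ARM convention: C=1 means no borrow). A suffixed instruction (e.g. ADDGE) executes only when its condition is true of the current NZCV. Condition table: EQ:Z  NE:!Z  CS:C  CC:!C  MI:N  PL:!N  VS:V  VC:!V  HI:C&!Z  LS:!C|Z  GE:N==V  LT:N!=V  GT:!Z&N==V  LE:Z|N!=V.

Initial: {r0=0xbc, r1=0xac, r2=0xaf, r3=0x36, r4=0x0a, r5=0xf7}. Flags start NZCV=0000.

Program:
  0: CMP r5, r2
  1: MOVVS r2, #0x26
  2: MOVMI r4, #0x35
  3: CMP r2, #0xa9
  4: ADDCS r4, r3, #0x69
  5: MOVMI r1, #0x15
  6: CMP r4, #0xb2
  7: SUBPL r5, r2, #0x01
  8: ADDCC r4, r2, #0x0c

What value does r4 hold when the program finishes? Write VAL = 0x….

VAL = 0xbb

[0] flags=0010 → (cmp)
[1] flags=0010 VS?F → skip
[2] flags=0010 MI?F → skip
[3] flags=0010 → (cmp)
[4] flags=0010 CS?T → r4=0x9f
[5] flags=0010 MI?F → skip
[6] flags=1000 → (cmp)
[7] flags=1000 PL?F → skip
[8] flags=1000 CC?T → r4=0xbb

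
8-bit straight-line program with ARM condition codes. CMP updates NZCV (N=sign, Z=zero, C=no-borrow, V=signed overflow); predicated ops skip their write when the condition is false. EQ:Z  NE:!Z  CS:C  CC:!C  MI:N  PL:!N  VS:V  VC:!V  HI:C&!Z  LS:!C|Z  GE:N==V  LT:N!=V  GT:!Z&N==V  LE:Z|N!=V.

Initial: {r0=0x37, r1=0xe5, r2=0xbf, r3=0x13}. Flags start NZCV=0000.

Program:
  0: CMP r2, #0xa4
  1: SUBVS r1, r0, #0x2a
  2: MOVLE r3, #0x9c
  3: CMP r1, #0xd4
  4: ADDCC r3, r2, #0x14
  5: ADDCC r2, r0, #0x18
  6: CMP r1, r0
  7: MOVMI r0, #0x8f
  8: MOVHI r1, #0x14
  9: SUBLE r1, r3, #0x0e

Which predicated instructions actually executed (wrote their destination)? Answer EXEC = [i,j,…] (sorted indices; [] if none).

EXEC = [7,8,9]

[0] flags=0010 → (cmp)
[1] flags=0010 VS?F → skip
[2] flags=0010 LE?F → skip
[3] flags=0010 → (cmp)
[4] flags=0010 CC?F → skip
[5] flags=0010 CC?F → skip
[6] flags=1010 → (cmp)
[7] flags=1010 MI?T → r0=0x8f
[8] flags=1010 HI?T → r1=0x14
[9] flags=1010 LE?T → r1=0x05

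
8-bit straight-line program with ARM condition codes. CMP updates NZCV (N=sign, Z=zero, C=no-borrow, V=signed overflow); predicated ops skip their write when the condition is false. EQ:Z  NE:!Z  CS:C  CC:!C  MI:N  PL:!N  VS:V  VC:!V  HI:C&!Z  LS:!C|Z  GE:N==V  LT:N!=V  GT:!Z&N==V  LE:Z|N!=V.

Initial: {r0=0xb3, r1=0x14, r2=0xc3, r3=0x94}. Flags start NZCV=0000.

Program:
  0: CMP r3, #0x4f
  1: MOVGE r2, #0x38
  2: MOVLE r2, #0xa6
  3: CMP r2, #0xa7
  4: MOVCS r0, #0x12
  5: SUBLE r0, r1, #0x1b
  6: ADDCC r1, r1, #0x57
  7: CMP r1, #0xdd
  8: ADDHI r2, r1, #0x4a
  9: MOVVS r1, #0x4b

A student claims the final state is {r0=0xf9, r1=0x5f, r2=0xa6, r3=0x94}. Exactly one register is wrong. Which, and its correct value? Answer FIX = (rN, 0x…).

FIX = (r1, 0x4b)

[0] flags=0011 → (cmp)
[1] flags=0011 GE?F → skip
[2] flags=0011 LE?T → r2=0xa6
[3] flags=1000 → (cmp)
[4] flags=1000 CS?F → skip
[5] flags=1000 LE?T → r0=0xf9
[6] flags=1000 CC?T → r1=0x6b
[7] flags=1001 → (cmp)
[8] flags=1001 HI?F → skip
[9] flags=1001 VS?T → r1=0x4b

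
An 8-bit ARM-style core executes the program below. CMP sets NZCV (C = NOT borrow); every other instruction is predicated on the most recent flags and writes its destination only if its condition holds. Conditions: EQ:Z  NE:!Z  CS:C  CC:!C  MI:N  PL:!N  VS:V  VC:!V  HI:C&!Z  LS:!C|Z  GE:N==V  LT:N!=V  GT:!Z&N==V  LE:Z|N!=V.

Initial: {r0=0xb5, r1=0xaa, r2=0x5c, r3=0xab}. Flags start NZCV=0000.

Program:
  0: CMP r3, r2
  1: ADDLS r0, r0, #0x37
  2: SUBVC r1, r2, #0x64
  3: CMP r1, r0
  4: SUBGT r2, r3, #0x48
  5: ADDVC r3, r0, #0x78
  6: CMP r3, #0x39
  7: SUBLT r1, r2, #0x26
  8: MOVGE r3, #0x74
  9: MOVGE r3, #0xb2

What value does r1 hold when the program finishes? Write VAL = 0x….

VAL = 0x36

0: ✓ CMP  NZCV=0011
1: · ADDLS
2: · SUBVC
3: ✓ CMP  NZCV=1000
4: · SUBGT
5: ✓ ADDVC  r3←0x2d
6: ✓ CMP  NZCV=1000
7: ✓ SUBLT  r1←0x36
8: · MOVGE
9: · MOVGE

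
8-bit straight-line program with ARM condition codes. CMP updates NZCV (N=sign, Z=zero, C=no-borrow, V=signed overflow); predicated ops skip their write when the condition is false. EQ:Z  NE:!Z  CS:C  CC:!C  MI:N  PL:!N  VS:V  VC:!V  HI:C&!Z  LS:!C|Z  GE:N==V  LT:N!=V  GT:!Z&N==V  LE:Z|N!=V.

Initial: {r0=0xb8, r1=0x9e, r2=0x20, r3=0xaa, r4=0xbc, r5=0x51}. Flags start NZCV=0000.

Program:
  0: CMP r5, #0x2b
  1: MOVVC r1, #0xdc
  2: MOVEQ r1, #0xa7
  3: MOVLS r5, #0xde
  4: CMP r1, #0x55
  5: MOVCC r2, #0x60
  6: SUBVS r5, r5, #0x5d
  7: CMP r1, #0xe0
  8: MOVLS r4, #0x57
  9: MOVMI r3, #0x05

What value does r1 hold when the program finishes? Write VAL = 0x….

VAL = 0xdc

[0] flags=0010 → (cmp)
[1] flags=0010 VC?T → r1=0xdc
[2] flags=0010 EQ?F → skip
[3] flags=0010 LS?F → skip
[4] flags=1010 → (cmp)
[5] flags=1010 CC?F → skip
[6] flags=1010 VS?F → skip
[7] flags=1000 → (cmp)
[8] flags=1000 LS?T → r4=0x57
[9] flags=1000 MI?T → r3=0x05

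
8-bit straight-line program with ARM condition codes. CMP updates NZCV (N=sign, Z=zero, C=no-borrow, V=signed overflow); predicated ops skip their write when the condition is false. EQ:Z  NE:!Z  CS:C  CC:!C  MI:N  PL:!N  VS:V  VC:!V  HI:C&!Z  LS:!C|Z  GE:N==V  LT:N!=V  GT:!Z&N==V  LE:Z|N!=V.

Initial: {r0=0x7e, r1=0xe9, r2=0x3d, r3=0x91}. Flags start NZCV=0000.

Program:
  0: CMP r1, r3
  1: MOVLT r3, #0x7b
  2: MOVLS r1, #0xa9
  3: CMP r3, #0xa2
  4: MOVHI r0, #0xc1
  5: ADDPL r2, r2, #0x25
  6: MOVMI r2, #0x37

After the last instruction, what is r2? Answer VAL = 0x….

VAL = 0x37

0: ✓ CMP  NZCV=0010
1: · MOVLT
2: · MOVLS
3: ✓ CMP  NZCV=1000
4: · MOVHI
5: · ADDPL
6: ✓ MOVMI  r2←0x37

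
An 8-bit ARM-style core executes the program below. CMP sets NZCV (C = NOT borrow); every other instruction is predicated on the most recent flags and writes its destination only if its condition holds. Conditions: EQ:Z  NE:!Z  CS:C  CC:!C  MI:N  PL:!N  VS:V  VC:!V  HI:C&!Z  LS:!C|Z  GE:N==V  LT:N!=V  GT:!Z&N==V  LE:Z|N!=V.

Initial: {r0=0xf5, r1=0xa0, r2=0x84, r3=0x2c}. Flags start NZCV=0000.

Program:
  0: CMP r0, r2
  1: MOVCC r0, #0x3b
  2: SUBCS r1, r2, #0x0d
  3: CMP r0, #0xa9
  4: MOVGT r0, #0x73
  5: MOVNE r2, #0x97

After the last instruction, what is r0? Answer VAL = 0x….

[0] flags=0010 → (cmp)
[1] flags=0010 CC?F → skip
[2] flags=0010 CS?T → r1=0x77
[3] flags=0010 → (cmp)
[4] flags=0010 GT?T → r0=0x73
[5] flags=0010 NE?T → r2=0x97

VAL = 0x73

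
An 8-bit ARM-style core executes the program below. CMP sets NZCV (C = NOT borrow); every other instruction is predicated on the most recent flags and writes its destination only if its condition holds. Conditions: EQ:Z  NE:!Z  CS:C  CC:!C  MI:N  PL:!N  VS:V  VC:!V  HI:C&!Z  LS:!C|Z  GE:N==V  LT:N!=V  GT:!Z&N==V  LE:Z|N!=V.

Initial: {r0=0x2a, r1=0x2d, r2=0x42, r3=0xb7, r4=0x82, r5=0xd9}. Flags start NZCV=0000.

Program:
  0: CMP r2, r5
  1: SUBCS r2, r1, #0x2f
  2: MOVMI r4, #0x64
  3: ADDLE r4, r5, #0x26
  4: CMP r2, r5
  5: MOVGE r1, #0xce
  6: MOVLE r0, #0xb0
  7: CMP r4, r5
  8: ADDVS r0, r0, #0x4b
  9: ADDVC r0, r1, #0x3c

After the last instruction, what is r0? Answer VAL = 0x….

0: ✓ CMP  NZCV=0000
1: · SUBCS
2: · MOVMI
3: · ADDLE
4: ✓ CMP  NZCV=0000
5: ✓ MOVGE  r1←0xce
6: · MOVLE
7: ✓ CMP  NZCV=1000
8: · ADDVS
9: ✓ ADDVC  r0←0x0a

VAL = 0x0a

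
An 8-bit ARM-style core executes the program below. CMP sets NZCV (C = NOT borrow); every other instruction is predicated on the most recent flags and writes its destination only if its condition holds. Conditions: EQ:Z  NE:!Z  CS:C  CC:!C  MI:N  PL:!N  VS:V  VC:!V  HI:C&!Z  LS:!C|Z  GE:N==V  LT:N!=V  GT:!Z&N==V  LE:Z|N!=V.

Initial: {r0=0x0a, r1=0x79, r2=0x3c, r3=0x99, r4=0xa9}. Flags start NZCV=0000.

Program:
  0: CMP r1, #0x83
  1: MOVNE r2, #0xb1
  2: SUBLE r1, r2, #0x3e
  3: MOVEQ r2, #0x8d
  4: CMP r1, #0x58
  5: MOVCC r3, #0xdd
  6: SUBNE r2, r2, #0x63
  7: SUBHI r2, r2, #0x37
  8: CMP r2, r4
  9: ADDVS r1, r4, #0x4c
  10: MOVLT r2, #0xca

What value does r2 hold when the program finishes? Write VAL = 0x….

0: ✓ CMP  NZCV=1001
1: ✓ MOVNE  r2←0xb1
2: · SUBLE
3: · MOVEQ
4: ✓ CMP  NZCV=0010
5: · MOVCC
6: ✓ SUBNE  r2←0x4e
7: ✓ SUBHI  r2←0x17
8: ✓ CMP  NZCV=0000
9: · ADDVS
10: · MOVLT

VAL = 0x17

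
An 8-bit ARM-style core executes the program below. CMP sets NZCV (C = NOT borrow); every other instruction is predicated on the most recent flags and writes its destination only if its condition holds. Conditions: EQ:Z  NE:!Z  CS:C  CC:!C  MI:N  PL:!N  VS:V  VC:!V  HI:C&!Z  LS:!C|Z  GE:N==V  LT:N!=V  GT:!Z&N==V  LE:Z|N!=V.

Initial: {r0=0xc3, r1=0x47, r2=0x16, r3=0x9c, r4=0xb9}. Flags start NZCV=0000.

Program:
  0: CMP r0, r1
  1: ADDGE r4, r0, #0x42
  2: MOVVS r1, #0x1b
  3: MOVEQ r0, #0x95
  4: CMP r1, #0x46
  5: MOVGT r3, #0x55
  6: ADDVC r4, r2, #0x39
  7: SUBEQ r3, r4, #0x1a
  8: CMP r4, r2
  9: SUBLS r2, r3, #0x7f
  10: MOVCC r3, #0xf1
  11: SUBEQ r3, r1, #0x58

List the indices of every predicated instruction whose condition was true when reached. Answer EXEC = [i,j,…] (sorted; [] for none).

EXEC = [2,6]

0: ✓ CMP  NZCV=0011
1: · ADDGE
2: ✓ MOVVS  r1←0x1b
3: · MOVEQ
4: ✓ CMP  NZCV=1000
5: · MOVGT
6: ✓ ADDVC  r4←0x4f
7: · SUBEQ
8: ✓ CMP  NZCV=0010
9: · SUBLS
10: · MOVCC
11: · SUBEQ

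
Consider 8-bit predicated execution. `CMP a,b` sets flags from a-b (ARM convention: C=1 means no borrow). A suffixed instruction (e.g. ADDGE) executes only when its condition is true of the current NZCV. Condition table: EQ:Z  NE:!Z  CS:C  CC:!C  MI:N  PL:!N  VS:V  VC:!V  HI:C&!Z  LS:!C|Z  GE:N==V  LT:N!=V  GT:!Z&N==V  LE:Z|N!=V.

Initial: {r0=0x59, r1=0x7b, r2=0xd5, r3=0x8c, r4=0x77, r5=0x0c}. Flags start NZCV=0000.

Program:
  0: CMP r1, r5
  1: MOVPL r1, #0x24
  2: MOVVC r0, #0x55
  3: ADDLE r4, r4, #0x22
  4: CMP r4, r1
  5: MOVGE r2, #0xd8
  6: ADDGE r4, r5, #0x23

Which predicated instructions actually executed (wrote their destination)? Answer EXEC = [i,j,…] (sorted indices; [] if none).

EXEC = [1,2,5,6]

[0] flags=0010 → (cmp)
[1] flags=0010 PL?T → r1=0x24
[2] flags=0010 VC?T → r0=0x55
[3] flags=0010 LE?F → skip
[4] flags=0010 → (cmp)
[5] flags=0010 GE?T → r2=0xd8
[6] flags=0010 GE?T → r4=0x2f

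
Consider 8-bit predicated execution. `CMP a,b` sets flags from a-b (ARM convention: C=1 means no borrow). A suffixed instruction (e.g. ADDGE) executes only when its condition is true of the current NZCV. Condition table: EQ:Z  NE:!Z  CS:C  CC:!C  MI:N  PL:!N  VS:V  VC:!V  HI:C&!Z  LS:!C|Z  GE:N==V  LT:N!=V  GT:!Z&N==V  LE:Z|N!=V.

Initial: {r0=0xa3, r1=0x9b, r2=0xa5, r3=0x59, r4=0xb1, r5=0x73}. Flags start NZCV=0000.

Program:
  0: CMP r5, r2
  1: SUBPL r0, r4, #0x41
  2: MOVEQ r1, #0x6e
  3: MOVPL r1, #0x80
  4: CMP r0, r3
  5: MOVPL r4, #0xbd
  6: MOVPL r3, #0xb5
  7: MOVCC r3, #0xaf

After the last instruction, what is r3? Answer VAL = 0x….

VAL = 0xb5

0: ✓ CMP  NZCV=1001
1: · SUBPL
2: · MOVEQ
3: · MOVPL
4: ✓ CMP  NZCV=0011
5: ✓ MOVPL  r4←0xbd
6: ✓ MOVPL  r3←0xb5
7: · MOVCC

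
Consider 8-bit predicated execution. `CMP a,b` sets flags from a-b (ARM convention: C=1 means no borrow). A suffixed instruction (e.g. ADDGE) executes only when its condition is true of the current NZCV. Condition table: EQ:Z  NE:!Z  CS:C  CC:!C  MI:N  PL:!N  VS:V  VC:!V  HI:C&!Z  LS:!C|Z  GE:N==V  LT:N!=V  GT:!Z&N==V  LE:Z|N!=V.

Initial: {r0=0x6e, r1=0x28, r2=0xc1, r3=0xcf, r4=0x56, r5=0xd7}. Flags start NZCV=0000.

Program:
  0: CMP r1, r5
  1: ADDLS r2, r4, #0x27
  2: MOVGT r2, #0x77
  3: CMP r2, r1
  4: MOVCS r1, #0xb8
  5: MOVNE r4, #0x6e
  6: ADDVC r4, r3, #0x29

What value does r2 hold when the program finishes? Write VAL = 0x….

VAL = 0x77

0: ✓ CMP  NZCV=0000
1: ✓ ADDLS  r2←0x7d
2: ✓ MOVGT  r2←0x77
3: ✓ CMP  NZCV=0010
4: ✓ MOVCS  r1←0xb8
5: ✓ MOVNE  r4←0x6e
6: ✓ ADDVC  r4←0xf8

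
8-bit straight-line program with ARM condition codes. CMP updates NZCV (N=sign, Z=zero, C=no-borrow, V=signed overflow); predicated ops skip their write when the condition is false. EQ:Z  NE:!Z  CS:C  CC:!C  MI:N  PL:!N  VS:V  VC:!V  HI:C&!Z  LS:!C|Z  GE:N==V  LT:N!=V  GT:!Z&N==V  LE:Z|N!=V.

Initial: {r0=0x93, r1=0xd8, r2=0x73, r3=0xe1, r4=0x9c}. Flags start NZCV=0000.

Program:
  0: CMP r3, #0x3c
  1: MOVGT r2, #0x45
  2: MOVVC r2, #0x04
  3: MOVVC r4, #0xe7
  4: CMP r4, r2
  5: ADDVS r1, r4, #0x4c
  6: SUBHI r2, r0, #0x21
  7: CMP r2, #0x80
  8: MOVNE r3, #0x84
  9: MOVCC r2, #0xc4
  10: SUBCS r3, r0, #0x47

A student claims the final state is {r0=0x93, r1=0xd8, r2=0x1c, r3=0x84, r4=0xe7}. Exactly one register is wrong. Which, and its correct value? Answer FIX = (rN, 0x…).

0: ✓ CMP  NZCV=1010
1: · MOVGT
2: ✓ MOVVC  r2←0x04
3: ✓ MOVVC  r4←0xe7
4: ✓ CMP  NZCV=1010
5: · ADDVS
6: ✓ SUBHI  r2←0x72
7: ✓ CMP  NZCV=1001
8: ✓ MOVNE  r3←0x84
9: ✓ MOVCC  r2←0xc4
10: · SUBCS

FIX = (r2, 0xc4)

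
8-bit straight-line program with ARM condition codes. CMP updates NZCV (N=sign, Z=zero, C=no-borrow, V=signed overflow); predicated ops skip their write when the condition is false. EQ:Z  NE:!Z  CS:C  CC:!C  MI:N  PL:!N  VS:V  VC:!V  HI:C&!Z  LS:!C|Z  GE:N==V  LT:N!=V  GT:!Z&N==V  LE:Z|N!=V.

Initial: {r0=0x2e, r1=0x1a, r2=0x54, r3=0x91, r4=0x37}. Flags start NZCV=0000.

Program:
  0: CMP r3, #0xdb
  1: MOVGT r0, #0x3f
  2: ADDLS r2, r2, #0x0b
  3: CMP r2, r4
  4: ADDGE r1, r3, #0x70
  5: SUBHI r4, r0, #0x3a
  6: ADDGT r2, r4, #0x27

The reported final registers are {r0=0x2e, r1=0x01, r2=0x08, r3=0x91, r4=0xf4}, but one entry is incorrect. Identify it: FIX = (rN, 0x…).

0: ✓ CMP  NZCV=1000
1: · MOVGT
2: ✓ ADDLS  r2←0x5f
3: ✓ CMP  NZCV=0010
4: ✓ ADDGE  r1←0x01
5: ✓ SUBHI  r4←0xf4
6: ✓ ADDGT  r2←0x1b

FIX = (r2, 0x1b)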